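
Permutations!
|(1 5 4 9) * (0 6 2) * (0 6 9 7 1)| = 4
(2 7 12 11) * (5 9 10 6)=(2 7 12 11)(5 9 10 6)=[0, 1, 7, 3, 4, 9, 5, 12, 8, 10, 6, 2, 11]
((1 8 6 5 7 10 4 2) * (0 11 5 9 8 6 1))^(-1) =(0 2 4 10 7 5 11)(1 8 9 6)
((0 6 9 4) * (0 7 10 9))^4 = ((0 6)(4 7 10 9))^4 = (10)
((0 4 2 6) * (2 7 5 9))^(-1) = (0 6 2 9 5 7 4)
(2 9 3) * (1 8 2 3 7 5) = (1 8 2 9 7 5) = [0, 8, 9, 3, 4, 1, 6, 5, 2, 7]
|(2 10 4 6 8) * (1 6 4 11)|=6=|(1 6 8 2 10 11)|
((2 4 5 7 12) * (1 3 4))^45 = ((1 3 4 5 7 12 2))^45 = (1 5 2 4 12 3 7)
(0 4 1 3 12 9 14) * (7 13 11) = (0 4 1 3 12 9 14)(7 13 11) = [4, 3, 2, 12, 1, 5, 6, 13, 8, 14, 10, 7, 9, 11, 0]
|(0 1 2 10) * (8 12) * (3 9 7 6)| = 4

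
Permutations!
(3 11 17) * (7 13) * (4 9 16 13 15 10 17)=[0, 1, 2, 11, 9, 5, 6, 15, 8, 16, 17, 4, 12, 7, 14, 10, 13, 3]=(3 11 4 9 16 13 7 15 10 17)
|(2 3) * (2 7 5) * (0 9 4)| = 12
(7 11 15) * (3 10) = (3 10)(7 11 15) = [0, 1, 2, 10, 4, 5, 6, 11, 8, 9, 3, 15, 12, 13, 14, 7]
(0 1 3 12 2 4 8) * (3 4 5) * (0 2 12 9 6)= (12)(0 1 4 8 2 5 3 9 6)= [1, 4, 5, 9, 8, 3, 0, 7, 2, 6, 10, 11, 12]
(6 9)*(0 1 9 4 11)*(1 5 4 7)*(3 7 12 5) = [3, 9, 2, 7, 11, 4, 12, 1, 8, 6, 10, 0, 5] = (0 3 7 1 9 6 12 5 4 11)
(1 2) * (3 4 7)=(1 2)(3 4 7)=[0, 2, 1, 4, 7, 5, 6, 3]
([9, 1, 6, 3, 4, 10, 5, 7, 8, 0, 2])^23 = [9, 1, 10, 3, 4, 6, 2, 7, 8, 0, 5]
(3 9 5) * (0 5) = (0 5 3 9) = [5, 1, 2, 9, 4, 3, 6, 7, 8, 0]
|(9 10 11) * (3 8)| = |(3 8)(9 10 11)| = 6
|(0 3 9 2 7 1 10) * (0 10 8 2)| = 12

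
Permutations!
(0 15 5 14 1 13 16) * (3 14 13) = (0 15 5 13 16)(1 3 14) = [15, 3, 2, 14, 4, 13, 6, 7, 8, 9, 10, 11, 12, 16, 1, 5, 0]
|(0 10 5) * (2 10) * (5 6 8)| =|(0 2 10 6 8 5)| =6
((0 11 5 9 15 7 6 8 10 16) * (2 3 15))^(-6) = ((0 11 5 9 2 3 15 7 6 8 10 16))^(-6) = (0 15)(2 10)(3 16)(5 6)(7 11)(8 9)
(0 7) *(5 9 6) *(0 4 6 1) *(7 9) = (0 9 1)(4 6 5 7) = [9, 0, 2, 3, 6, 7, 5, 4, 8, 1]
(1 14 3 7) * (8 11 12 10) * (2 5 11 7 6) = (1 14 3 6 2 5 11 12 10 8 7) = [0, 14, 5, 6, 4, 11, 2, 1, 7, 9, 8, 12, 10, 13, 3]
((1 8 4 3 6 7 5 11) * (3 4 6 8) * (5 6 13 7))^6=(1 5 7 8)(3 11 6 13)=((1 3 8 13 7 6 5 11))^6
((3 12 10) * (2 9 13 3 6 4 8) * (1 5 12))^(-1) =(1 3 13 9 2 8 4 6 10 12 5)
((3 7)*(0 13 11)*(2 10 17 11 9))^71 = ((0 13 9 2 10 17 11)(3 7))^71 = (0 13 9 2 10 17 11)(3 7)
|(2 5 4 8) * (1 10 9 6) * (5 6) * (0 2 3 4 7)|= 24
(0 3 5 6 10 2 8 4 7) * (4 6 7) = (0 3 5 7)(2 8 6 10) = [3, 1, 8, 5, 4, 7, 10, 0, 6, 9, 2]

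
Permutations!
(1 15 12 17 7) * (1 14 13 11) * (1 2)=(1 15 12 17 7 14 13 11 2)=[0, 15, 1, 3, 4, 5, 6, 14, 8, 9, 10, 2, 17, 11, 13, 12, 16, 7]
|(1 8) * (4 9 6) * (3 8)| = 3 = |(1 3 8)(4 9 6)|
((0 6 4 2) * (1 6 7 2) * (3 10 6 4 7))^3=((0 3 10 6 7 2)(1 4))^3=(0 6)(1 4)(2 10)(3 7)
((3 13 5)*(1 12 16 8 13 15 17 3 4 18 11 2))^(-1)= ((1 12 16 8 13 5 4 18 11 2)(3 15 17))^(-1)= (1 2 11 18 4 5 13 8 16 12)(3 17 15)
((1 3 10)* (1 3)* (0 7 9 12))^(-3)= ((0 7 9 12)(3 10))^(-3)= (0 7 9 12)(3 10)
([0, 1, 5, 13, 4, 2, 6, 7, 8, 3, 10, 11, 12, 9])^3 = [0, 1, 5, 3, 4, 2, 6, 7, 8, 9, 10, 11, 12, 13]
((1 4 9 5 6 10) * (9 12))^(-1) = (1 10 6 5 9 12 4)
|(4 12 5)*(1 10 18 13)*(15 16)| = 12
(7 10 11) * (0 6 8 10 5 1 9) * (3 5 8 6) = (0 3 5 1 9)(7 8 10 11) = [3, 9, 2, 5, 4, 1, 6, 8, 10, 0, 11, 7]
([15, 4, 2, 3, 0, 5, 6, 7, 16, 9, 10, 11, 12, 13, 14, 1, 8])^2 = (16)(0 1)(4 15)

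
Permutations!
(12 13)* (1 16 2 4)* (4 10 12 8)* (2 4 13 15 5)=[0, 16, 10, 3, 1, 2, 6, 7, 13, 9, 12, 11, 15, 8, 14, 5, 4]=(1 16 4)(2 10 12 15 5)(8 13)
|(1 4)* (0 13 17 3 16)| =|(0 13 17 3 16)(1 4)| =10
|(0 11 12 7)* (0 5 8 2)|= 7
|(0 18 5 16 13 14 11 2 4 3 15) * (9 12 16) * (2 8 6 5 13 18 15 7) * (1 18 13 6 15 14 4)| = |(0 14 11 8 15)(1 18 6 5 9 12 16 13 4 3 7 2)| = 60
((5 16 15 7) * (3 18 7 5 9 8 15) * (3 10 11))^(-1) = ((3 18 7 9 8 15 5 16 10 11))^(-1) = (3 11 10 16 5 15 8 9 7 18)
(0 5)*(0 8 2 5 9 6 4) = (0 9 6 4)(2 5 8) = [9, 1, 5, 3, 0, 8, 4, 7, 2, 6]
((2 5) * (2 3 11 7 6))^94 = ((2 5 3 11 7 6))^94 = (2 7 3)(5 6 11)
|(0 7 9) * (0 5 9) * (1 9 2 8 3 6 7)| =|(0 1 9 5 2 8 3 6 7)| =9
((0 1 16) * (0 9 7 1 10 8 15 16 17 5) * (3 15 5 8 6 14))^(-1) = ((0 10 6 14 3 15 16 9 7 1 17 8 5))^(-1) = (0 5 8 17 1 7 9 16 15 3 14 6 10)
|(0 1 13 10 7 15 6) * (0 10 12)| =|(0 1 13 12)(6 10 7 15)| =4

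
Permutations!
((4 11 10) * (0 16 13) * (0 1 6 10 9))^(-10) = ((0 16 13 1 6 10 4 11 9))^(-10) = (0 9 11 4 10 6 1 13 16)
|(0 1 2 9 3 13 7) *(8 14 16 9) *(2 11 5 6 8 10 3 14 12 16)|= 15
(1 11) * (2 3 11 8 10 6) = [0, 8, 3, 11, 4, 5, 2, 7, 10, 9, 6, 1] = (1 8 10 6 2 3 11)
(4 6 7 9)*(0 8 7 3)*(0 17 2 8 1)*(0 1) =(2 8 7 9 4 6 3 17) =[0, 1, 8, 17, 6, 5, 3, 9, 7, 4, 10, 11, 12, 13, 14, 15, 16, 2]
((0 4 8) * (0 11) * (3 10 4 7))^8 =(0 7 3 10 4 8 11)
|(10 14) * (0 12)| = 2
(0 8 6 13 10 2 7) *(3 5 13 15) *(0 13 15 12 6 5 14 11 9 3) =[8, 1, 7, 14, 4, 15, 12, 13, 5, 3, 2, 9, 6, 10, 11, 0] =(0 8 5 15)(2 7 13 10)(3 14 11 9)(6 12)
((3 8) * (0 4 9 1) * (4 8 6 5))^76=((0 8 3 6 5 4 9 1))^76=(0 5)(1 6)(3 9)(4 8)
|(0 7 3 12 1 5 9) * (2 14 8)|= |(0 7 3 12 1 5 9)(2 14 8)|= 21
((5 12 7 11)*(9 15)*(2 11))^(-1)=((2 11 5 12 7)(9 15))^(-1)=(2 7 12 5 11)(9 15)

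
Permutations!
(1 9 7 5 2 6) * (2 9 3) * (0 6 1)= (0 6)(1 3 2)(5 9 7)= [6, 3, 1, 2, 4, 9, 0, 5, 8, 7]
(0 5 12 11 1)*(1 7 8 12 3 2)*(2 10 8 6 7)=(0 5 3 10 8 12 11 2 1)(6 7)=[5, 0, 1, 10, 4, 3, 7, 6, 12, 9, 8, 2, 11]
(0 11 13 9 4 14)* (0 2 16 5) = (0 11 13 9 4 14 2 16 5) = [11, 1, 16, 3, 14, 0, 6, 7, 8, 4, 10, 13, 12, 9, 2, 15, 5]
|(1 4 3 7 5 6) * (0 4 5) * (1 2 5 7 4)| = |(0 1 7)(2 5 6)(3 4)| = 6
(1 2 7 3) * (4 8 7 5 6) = (1 2 5 6 4 8 7 3) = [0, 2, 5, 1, 8, 6, 4, 3, 7]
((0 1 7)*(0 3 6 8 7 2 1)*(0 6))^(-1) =(0 3 7 8 6)(1 2)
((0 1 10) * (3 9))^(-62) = (0 1 10)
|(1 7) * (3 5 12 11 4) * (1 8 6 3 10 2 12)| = |(1 7 8 6 3 5)(2 12 11 4 10)| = 30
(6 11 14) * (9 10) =[0, 1, 2, 3, 4, 5, 11, 7, 8, 10, 9, 14, 12, 13, 6] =(6 11 14)(9 10)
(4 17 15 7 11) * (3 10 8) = [0, 1, 2, 10, 17, 5, 6, 11, 3, 9, 8, 4, 12, 13, 14, 7, 16, 15] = (3 10 8)(4 17 15 7 11)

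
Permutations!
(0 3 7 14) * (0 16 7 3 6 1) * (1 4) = (0 6 4 1)(7 14 16) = [6, 0, 2, 3, 1, 5, 4, 14, 8, 9, 10, 11, 12, 13, 16, 15, 7]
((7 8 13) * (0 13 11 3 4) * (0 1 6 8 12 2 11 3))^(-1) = (0 11 2 12 7 13)(1 4 3 8 6) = ((0 13 7 12 2 11)(1 6 8 3 4))^(-1)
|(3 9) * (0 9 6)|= 4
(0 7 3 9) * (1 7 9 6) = [9, 7, 2, 6, 4, 5, 1, 3, 8, 0] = (0 9)(1 7 3 6)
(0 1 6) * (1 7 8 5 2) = [7, 6, 1, 3, 4, 2, 0, 8, 5] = (0 7 8 5 2 1 6)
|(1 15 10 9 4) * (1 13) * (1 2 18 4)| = 4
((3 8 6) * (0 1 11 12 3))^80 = ((0 1 11 12 3 8 6))^80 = (0 12 6 11 8 1 3)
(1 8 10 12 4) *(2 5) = (1 8 10 12 4)(2 5) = [0, 8, 5, 3, 1, 2, 6, 7, 10, 9, 12, 11, 4]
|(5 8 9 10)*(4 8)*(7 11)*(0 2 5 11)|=|(0 2 5 4 8 9 10 11 7)|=9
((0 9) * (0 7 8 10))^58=(0 8 9 10 7)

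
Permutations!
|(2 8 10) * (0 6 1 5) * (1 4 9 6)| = |(0 1 5)(2 8 10)(4 9 6)| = 3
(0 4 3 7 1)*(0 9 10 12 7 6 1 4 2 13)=(0 2 13)(1 9 10 12 7 4 3 6)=[2, 9, 13, 6, 3, 5, 1, 4, 8, 10, 12, 11, 7, 0]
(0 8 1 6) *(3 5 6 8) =[3, 8, 2, 5, 4, 6, 0, 7, 1] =(0 3 5 6)(1 8)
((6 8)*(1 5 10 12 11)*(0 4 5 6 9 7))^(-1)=(0 7 9 8 6 1 11 12 10 5 4)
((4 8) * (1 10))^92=(10)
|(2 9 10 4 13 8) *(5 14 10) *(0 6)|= 8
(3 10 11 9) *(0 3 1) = (0 3 10 11 9 1) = [3, 0, 2, 10, 4, 5, 6, 7, 8, 1, 11, 9]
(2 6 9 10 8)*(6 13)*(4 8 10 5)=(2 13 6 9 5 4 8)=[0, 1, 13, 3, 8, 4, 9, 7, 2, 5, 10, 11, 12, 6]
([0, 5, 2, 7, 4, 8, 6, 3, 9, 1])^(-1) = (1 9 8 5)(3 7)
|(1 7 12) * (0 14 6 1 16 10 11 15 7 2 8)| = 6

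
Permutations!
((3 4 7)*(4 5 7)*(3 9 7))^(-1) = ((3 5)(7 9))^(-1) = (3 5)(7 9)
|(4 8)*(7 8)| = |(4 7 8)| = 3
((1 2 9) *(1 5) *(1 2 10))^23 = ((1 10)(2 9 5))^23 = (1 10)(2 5 9)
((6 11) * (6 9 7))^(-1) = (6 7 9 11)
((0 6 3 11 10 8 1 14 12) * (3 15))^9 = (0 12 14 1 8 10 11 3 15 6)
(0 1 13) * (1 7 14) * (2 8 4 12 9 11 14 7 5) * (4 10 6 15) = (0 5 2 8 10 6 15 4 12 9 11 14 1 13) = [5, 13, 8, 3, 12, 2, 15, 7, 10, 11, 6, 14, 9, 0, 1, 4]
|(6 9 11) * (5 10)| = |(5 10)(6 9 11)| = 6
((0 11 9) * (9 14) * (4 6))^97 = (0 11 14 9)(4 6)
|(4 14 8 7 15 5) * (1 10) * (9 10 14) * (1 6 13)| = |(1 14 8 7 15 5 4 9 10 6 13)| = 11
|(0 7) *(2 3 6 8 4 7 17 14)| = |(0 17 14 2 3 6 8 4 7)| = 9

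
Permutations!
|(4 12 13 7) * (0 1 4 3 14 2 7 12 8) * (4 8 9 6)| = 12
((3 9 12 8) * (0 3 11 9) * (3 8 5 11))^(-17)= ((0 8 3)(5 11 9 12))^(-17)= (0 8 3)(5 12 9 11)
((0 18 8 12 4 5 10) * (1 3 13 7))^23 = (0 8 4 10 18 12 5)(1 7 13 3)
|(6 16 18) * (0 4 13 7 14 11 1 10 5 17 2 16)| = 14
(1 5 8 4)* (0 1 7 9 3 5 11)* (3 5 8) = (0 1 11)(3 8 4 7 9 5) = [1, 11, 2, 8, 7, 3, 6, 9, 4, 5, 10, 0]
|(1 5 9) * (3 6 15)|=|(1 5 9)(3 6 15)|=3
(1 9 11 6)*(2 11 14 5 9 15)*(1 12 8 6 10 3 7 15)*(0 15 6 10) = (0 15 2 11)(3 7 6 12 8 10)(5 9 14) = [15, 1, 11, 7, 4, 9, 12, 6, 10, 14, 3, 0, 8, 13, 5, 2]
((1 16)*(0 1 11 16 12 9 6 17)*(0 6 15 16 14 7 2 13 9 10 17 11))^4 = (0 17 7 15 12 11 13)(1 6 2 16 10 14 9)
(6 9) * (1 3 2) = (1 3 2)(6 9) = [0, 3, 1, 2, 4, 5, 9, 7, 8, 6]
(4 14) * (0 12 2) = [12, 1, 0, 3, 14, 5, 6, 7, 8, 9, 10, 11, 2, 13, 4] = (0 12 2)(4 14)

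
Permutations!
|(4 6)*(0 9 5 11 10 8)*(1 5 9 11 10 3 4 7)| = 10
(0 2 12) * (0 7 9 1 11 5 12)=(0 2)(1 11 5 12 7 9)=[2, 11, 0, 3, 4, 12, 6, 9, 8, 1, 10, 5, 7]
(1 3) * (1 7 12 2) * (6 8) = (1 3 7 12 2)(6 8) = [0, 3, 1, 7, 4, 5, 8, 12, 6, 9, 10, 11, 2]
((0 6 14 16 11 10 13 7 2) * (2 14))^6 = (16)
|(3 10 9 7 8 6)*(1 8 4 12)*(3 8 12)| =|(1 12)(3 10 9 7 4)(6 8)| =10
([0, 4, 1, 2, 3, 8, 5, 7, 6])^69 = [0, 4, 1, 2, 3, 5, 6, 7, 8]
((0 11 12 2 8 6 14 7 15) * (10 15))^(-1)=((0 11 12 2 8 6 14 7 10 15))^(-1)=(0 15 10 7 14 6 8 2 12 11)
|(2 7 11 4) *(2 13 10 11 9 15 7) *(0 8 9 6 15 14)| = |(0 8 9 14)(4 13 10 11)(6 15 7)| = 12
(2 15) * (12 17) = [0, 1, 15, 3, 4, 5, 6, 7, 8, 9, 10, 11, 17, 13, 14, 2, 16, 12] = (2 15)(12 17)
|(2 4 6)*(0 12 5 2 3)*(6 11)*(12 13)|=9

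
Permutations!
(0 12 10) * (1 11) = (0 12 10)(1 11) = [12, 11, 2, 3, 4, 5, 6, 7, 8, 9, 0, 1, 10]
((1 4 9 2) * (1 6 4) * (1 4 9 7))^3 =(9)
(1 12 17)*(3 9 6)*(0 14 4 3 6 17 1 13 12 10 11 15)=(0 14 4 3 9 17 13 12 1 10 11 15)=[14, 10, 2, 9, 3, 5, 6, 7, 8, 17, 11, 15, 1, 12, 4, 0, 16, 13]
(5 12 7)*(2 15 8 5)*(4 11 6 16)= (2 15 8 5 12 7)(4 11 6 16)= [0, 1, 15, 3, 11, 12, 16, 2, 5, 9, 10, 6, 7, 13, 14, 8, 4]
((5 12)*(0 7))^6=(12)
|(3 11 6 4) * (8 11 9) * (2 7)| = |(2 7)(3 9 8 11 6 4)| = 6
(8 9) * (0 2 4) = (0 2 4)(8 9) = [2, 1, 4, 3, 0, 5, 6, 7, 9, 8]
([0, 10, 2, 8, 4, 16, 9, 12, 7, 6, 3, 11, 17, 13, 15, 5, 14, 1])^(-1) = (1 17 12 7 8 3 10)(5 15 14 16)(6 9)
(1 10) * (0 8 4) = (0 8 4)(1 10) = [8, 10, 2, 3, 0, 5, 6, 7, 4, 9, 1]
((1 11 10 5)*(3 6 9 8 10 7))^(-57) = ((1 11 7 3 6 9 8 10 5))^(-57) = (1 8 3)(5 9 7)(6 11 10)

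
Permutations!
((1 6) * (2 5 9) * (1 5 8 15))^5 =(1 8 9 6 15 2 5)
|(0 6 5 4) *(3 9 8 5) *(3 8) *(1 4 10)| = 14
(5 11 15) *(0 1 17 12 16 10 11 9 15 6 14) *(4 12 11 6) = (0 1 17 11 4 12 16 10 6 14)(5 9 15) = [1, 17, 2, 3, 12, 9, 14, 7, 8, 15, 6, 4, 16, 13, 0, 5, 10, 11]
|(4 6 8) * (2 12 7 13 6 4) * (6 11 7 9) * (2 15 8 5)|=|(2 12 9 6 5)(7 13 11)(8 15)|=30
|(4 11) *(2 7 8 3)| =4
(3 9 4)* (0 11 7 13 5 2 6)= (0 11 7 13 5 2 6)(3 9 4)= [11, 1, 6, 9, 3, 2, 0, 13, 8, 4, 10, 7, 12, 5]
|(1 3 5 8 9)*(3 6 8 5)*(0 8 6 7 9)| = |(0 8)(1 7 9)| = 6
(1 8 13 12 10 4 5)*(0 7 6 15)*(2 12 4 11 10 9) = (0 7 6 15)(1 8 13 4 5)(2 12 9)(10 11) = [7, 8, 12, 3, 5, 1, 15, 6, 13, 2, 11, 10, 9, 4, 14, 0]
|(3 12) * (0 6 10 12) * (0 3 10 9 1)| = |(0 6 9 1)(10 12)| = 4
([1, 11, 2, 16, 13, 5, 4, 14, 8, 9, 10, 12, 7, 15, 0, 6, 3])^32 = [11, 12, 2, 3, 4, 5, 6, 0, 8, 9, 10, 7, 14, 13, 1, 15, 16]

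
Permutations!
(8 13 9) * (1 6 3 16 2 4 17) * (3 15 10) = (1 6 15 10 3 16 2 4 17)(8 13 9) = [0, 6, 4, 16, 17, 5, 15, 7, 13, 8, 3, 11, 12, 9, 14, 10, 2, 1]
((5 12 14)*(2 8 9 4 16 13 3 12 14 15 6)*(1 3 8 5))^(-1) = (1 14 5 2 6 15 12 3)(4 9 8 13 16)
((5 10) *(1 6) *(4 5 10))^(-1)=((10)(1 6)(4 5))^(-1)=(10)(1 6)(4 5)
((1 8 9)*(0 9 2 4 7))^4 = (0 2 9 4 1 7 8)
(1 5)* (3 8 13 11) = (1 5)(3 8 13 11) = [0, 5, 2, 8, 4, 1, 6, 7, 13, 9, 10, 3, 12, 11]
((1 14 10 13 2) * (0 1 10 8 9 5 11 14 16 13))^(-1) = ((0 1 16 13 2 10)(5 11 14 8 9))^(-1) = (0 10 2 13 16 1)(5 9 8 14 11)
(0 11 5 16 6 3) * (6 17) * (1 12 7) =(0 11 5 16 17 6 3)(1 12 7) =[11, 12, 2, 0, 4, 16, 3, 1, 8, 9, 10, 5, 7, 13, 14, 15, 17, 6]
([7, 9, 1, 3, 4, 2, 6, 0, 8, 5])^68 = [0, 1, 2, 3, 4, 5, 6, 7, 8, 9]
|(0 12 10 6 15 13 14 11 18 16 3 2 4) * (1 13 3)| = |(0 12 10 6 15 3 2 4)(1 13 14 11 18 16)| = 24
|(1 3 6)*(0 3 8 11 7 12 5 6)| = 14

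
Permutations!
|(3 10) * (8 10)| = 3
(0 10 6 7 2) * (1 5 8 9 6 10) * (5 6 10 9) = [1, 6, 0, 3, 4, 8, 7, 2, 5, 10, 9] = (0 1 6 7 2)(5 8)(9 10)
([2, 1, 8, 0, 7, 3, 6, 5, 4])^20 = [3, 1, 0, 5, 8, 7, 6, 4, 2]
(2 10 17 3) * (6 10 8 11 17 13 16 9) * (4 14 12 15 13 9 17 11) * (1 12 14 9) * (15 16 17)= (1 12 16 15 13 17 3 2 8 4 9 6 10)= [0, 12, 8, 2, 9, 5, 10, 7, 4, 6, 1, 11, 16, 17, 14, 13, 15, 3]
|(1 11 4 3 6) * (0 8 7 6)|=8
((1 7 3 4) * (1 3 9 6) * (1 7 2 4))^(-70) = (1 4)(2 3)(6 9 7)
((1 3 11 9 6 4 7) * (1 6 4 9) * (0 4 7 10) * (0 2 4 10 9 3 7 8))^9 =(0 4)(1 11 3 6 7)(2 8)(9 10) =((0 10 2 4 9 8)(1 7 6 3 11))^9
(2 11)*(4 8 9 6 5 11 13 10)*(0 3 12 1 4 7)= (0 3 12 1 4 8 9 6 5 11 2 13 10 7)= [3, 4, 13, 12, 8, 11, 5, 0, 9, 6, 7, 2, 1, 10]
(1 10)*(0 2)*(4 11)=(0 2)(1 10)(4 11)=[2, 10, 0, 3, 11, 5, 6, 7, 8, 9, 1, 4]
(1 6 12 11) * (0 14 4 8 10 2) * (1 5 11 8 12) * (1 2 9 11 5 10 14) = [1, 6, 0, 3, 12, 5, 2, 7, 14, 11, 9, 10, 8, 13, 4] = (0 1 6 2)(4 12 8 14)(9 11 10)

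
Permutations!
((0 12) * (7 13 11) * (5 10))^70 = ((0 12)(5 10)(7 13 11))^70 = (7 13 11)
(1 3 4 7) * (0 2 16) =(0 2 16)(1 3 4 7) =[2, 3, 16, 4, 7, 5, 6, 1, 8, 9, 10, 11, 12, 13, 14, 15, 0]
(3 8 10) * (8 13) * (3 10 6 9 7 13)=(6 9 7 13 8)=[0, 1, 2, 3, 4, 5, 9, 13, 6, 7, 10, 11, 12, 8]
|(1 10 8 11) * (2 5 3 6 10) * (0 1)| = |(0 1 2 5 3 6 10 8 11)| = 9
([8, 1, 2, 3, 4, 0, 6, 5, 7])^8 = [0, 1, 2, 3, 4, 5, 6, 7, 8]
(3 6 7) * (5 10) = (3 6 7)(5 10) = [0, 1, 2, 6, 4, 10, 7, 3, 8, 9, 5]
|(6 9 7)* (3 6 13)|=5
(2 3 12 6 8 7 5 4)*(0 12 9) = [12, 1, 3, 9, 2, 4, 8, 5, 7, 0, 10, 11, 6] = (0 12 6 8 7 5 4 2 3 9)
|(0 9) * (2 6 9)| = |(0 2 6 9)| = 4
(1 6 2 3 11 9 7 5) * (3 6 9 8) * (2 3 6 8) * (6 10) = (1 9 7 5)(2 8 10 6 3 11) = [0, 9, 8, 11, 4, 1, 3, 5, 10, 7, 6, 2]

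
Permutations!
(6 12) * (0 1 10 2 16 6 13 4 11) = (0 1 10 2 16 6 12 13 4 11) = [1, 10, 16, 3, 11, 5, 12, 7, 8, 9, 2, 0, 13, 4, 14, 15, 6]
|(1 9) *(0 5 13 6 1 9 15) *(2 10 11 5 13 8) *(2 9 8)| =|(0 13 6 1 15)(2 10 11 5)(8 9)| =20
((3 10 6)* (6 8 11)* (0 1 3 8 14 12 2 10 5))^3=(0 5 3 1)(2 12 14 10)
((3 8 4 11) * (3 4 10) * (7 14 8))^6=(3 7 14 8 10)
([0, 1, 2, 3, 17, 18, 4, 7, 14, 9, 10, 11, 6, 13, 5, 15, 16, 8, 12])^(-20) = (4 5)(6 14)(8 12)(17 18)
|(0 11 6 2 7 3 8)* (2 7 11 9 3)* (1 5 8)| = |(0 9 3 1 5 8)(2 11 6 7)| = 12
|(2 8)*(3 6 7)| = 6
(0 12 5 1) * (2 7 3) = (0 12 5 1)(2 7 3) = [12, 0, 7, 2, 4, 1, 6, 3, 8, 9, 10, 11, 5]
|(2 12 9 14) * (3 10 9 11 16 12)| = |(2 3 10 9 14)(11 16 12)| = 15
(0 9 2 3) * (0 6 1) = (0 9 2 3 6 1) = [9, 0, 3, 6, 4, 5, 1, 7, 8, 2]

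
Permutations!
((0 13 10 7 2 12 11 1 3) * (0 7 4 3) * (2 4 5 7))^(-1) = ((0 13 10 5 7 4 3 2 12 11 1))^(-1) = (0 1 11 12 2 3 4 7 5 10 13)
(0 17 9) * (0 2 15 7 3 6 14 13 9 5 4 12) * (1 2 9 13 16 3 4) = (0 17 5 1 2 15 7 4 12)(3 6 14 16) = [17, 2, 15, 6, 12, 1, 14, 4, 8, 9, 10, 11, 0, 13, 16, 7, 3, 5]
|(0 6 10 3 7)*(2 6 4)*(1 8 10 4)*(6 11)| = |(0 1 8 10 3 7)(2 11 6 4)| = 12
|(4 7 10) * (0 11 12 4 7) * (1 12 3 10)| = |(0 11 3 10 7 1 12 4)| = 8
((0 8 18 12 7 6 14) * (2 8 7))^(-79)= (0 7 6 14)(2 8 18 12)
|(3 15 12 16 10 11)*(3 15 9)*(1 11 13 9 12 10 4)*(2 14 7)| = |(1 11 15 10 13 9 3 12 16 4)(2 14 7)| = 30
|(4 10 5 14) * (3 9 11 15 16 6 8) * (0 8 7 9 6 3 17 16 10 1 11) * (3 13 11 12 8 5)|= 17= |(0 5 14 4 1 12 8 17 16 13 11 15 10 3 6 7 9)|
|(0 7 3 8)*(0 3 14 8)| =5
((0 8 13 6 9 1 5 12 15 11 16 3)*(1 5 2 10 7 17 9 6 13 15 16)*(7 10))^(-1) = ((0 8 15 11 1 2 7 17 9 5 12 16 3))^(-1) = (0 3 16 12 5 9 17 7 2 1 11 15 8)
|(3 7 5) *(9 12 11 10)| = 12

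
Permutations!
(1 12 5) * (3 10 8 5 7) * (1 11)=(1 12 7 3 10 8 5 11)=[0, 12, 2, 10, 4, 11, 6, 3, 5, 9, 8, 1, 7]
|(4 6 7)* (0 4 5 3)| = |(0 4 6 7 5 3)| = 6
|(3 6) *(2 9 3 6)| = 3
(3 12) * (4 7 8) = [0, 1, 2, 12, 7, 5, 6, 8, 4, 9, 10, 11, 3] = (3 12)(4 7 8)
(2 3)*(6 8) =[0, 1, 3, 2, 4, 5, 8, 7, 6] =(2 3)(6 8)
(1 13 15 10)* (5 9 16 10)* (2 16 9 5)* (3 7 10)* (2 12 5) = [0, 13, 16, 7, 4, 2, 6, 10, 8, 9, 1, 11, 5, 15, 14, 12, 3] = (1 13 15 12 5 2 16 3 7 10)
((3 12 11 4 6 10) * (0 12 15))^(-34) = ((0 12 11 4 6 10 3 15))^(-34) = (0 3 6 11)(4 12 15 10)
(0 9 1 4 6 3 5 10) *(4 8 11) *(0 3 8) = (0 9 1)(3 5 10)(4 6 8 11) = [9, 0, 2, 5, 6, 10, 8, 7, 11, 1, 3, 4]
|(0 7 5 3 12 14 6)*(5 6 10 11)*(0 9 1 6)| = 6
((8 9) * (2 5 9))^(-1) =(2 8 9 5)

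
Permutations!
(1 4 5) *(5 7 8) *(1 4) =(4 7 8 5) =[0, 1, 2, 3, 7, 4, 6, 8, 5]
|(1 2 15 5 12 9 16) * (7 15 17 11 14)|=|(1 2 17 11 14 7 15 5 12 9 16)|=11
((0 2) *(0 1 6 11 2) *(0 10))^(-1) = (0 10)(1 2 11 6)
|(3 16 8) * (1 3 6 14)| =6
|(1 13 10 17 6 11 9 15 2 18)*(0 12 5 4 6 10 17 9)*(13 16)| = |(0 12 5 4 6 11)(1 16 13 17 10 9 15 2 18)| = 18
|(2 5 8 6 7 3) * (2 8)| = |(2 5)(3 8 6 7)| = 4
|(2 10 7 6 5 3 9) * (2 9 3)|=5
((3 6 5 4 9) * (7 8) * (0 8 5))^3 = ((0 8 7 5 4 9 3 6))^3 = (0 5 3 8 4 6 7 9)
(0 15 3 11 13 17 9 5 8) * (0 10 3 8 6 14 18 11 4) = (0 15 8 10 3 4)(5 6 14 18 11 13 17 9) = [15, 1, 2, 4, 0, 6, 14, 7, 10, 5, 3, 13, 12, 17, 18, 8, 16, 9, 11]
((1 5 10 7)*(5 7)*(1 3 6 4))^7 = (1 3 4 7 6)(5 10)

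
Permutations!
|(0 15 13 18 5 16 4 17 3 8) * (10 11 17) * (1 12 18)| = |(0 15 13 1 12 18 5 16 4 10 11 17 3 8)| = 14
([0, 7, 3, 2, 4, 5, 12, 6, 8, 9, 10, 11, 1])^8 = (12)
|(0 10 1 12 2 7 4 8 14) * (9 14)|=|(0 10 1 12 2 7 4 8 9 14)|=10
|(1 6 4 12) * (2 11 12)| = 6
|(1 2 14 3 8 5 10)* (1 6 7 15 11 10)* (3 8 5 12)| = 35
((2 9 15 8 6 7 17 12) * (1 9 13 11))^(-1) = (1 11 13 2 12 17 7 6 8 15 9)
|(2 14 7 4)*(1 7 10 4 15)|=12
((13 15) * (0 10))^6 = ((0 10)(13 15))^6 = (15)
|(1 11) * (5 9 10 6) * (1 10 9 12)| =6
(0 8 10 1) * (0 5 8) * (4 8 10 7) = (1 5 10)(4 8 7) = [0, 5, 2, 3, 8, 10, 6, 4, 7, 9, 1]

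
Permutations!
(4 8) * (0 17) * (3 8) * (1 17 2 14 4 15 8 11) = [2, 17, 14, 11, 3, 5, 6, 7, 15, 9, 10, 1, 12, 13, 4, 8, 16, 0] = (0 2 14 4 3 11 1 17)(8 15)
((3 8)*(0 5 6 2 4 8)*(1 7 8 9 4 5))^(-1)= (0 3 8 7 1)(2 6 5)(4 9)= ((0 1 7 8 3)(2 5 6)(4 9))^(-1)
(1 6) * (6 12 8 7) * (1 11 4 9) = (1 12 8 7 6 11 4 9) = [0, 12, 2, 3, 9, 5, 11, 6, 7, 1, 10, 4, 8]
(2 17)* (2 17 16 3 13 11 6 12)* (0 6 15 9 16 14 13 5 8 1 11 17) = (0 6 12 2 14 13 17)(1 11 15 9 16 3 5 8) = [6, 11, 14, 5, 4, 8, 12, 7, 1, 16, 10, 15, 2, 17, 13, 9, 3, 0]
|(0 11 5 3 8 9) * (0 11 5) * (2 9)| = |(0 5 3 8 2 9 11)| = 7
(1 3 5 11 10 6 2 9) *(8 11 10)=(1 3 5 10 6 2 9)(8 11)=[0, 3, 9, 5, 4, 10, 2, 7, 11, 1, 6, 8]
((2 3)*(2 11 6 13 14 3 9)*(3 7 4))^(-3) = (2 9)(3 14 11 7 6 4 13)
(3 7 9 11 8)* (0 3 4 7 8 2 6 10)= [3, 1, 6, 8, 7, 5, 10, 9, 4, 11, 0, 2]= (0 3 8 4 7 9 11 2 6 10)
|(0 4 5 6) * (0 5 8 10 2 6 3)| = |(0 4 8 10 2 6 5 3)| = 8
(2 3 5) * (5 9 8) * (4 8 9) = [0, 1, 3, 4, 8, 2, 6, 7, 5, 9] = (9)(2 3 4 8 5)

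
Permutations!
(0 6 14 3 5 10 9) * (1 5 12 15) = (0 6 14 3 12 15 1 5 10 9) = [6, 5, 2, 12, 4, 10, 14, 7, 8, 0, 9, 11, 15, 13, 3, 1]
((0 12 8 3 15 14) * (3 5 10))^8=((0 12 8 5 10 3 15 14))^8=(15)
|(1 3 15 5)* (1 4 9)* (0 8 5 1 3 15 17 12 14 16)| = |(0 8 5 4 9 3 17 12 14 16)(1 15)| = 10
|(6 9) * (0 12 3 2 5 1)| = 6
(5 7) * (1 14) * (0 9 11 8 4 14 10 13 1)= (0 9 11 8 4 14)(1 10 13)(5 7)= [9, 10, 2, 3, 14, 7, 6, 5, 4, 11, 13, 8, 12, 1, 0]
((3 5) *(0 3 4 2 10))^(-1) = ((0 3 5 4 2 10))^(-1) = (0 10 2 4 5 3)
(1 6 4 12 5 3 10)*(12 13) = [0, 6, 2, 10, 13, 3, 4, 7, 8, 9, 1, 11, 5, 12] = (1 6 4 13 12 5 3 10)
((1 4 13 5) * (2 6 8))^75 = ((1 4 13 5)(2 6 8))^75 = (1 5 13 4)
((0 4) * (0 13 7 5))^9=(0 5 7 13 4)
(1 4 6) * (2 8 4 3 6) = [0, 3, 8, 6, 2, 5, 1, 7, 4] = (1 3 6)(2 8 4)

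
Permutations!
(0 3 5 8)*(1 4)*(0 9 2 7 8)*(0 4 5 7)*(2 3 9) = (0 9 3 7 8 2)(1 5 4) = [9, 5, 0, 7, 1, 4, 6, 8, 2, 3]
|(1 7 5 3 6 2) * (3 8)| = |(1 7 5 8 3 6 2)| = 7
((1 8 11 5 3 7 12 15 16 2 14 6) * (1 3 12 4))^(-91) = ((1 8 11 5 12 15 16 2 14 6 3 7 4))^(-91) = (16)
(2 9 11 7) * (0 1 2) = [1, 2, 9, 3, 4, 5, 6, 0, 8, 11, 10, 7] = (0 1 2 9 11 7)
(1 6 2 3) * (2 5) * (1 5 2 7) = [0, 6, 3, 5, 4, 7, 2, 1] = (1 6 2 3 5 7)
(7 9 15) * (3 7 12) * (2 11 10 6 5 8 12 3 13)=[0, 1, 11, 7, 4, 8, 5, 9, 12, 15, 6, 10, 13, 2, 14, 3]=(2 11 10 6 5 8 12 13)(3 7 9 15)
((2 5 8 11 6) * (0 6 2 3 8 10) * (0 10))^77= ((0 6 3 8 11 2 5))^77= (11)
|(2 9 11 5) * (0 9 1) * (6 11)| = 7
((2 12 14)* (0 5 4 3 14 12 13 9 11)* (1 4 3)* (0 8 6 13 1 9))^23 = ((0 5 3 14 2 1 4 9 11 8 6 13))^23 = (0 13 6 8 11 9 4 1 2 14 3 5)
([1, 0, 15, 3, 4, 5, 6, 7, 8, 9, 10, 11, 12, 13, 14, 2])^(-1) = (0 1)(2 15)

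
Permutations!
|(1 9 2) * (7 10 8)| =3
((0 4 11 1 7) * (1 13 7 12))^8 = (0 13 4 7 11) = ((0 4 11 13 7)(1 12))^8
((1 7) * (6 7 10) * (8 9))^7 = (1 7 6 10)(8 9)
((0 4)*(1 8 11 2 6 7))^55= ((0 4)(1 8 11 2 6 7))^55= (0 4)(1 8 11 2 6 7)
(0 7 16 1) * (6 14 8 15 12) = (0 7 16 1)(6 14 8 15 12) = [7, 0, 2, 3, 4, 5, 14, 16, 15, 9, 10, 11, 6, 13, 8, 12, 1]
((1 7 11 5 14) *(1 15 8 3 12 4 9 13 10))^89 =((1 7 11 5 14 15 8 3 12 4 9 13 10))^89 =(1 13 4 3 15 5 7 10 9 12 8 14 11)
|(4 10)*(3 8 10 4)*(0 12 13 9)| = |(0 12 13 9)(3 8 10)| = 12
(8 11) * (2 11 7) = [0, 1, 11, 3, 4, 5, 6, 2, 7, 9, 10, 8] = (2 11 8 7)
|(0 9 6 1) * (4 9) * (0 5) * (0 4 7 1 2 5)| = |(0 7 1)(2 5 4 9 6)| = 15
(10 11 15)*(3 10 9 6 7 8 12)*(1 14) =(1 14)(3 10 11 15 9 6 7 8 12) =[0, 14, 2, 10, 4, 5, 7, 8, 12, 6, 11, 15, 3, 13, 1, 9]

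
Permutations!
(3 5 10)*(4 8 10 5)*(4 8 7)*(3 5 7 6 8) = [0, 1, 2, 3, 6, 7, 8, 4, 10, 9, 5] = (4 6 8 10 5 7)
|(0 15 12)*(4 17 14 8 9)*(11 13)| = 30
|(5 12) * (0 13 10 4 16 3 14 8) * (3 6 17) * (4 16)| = |(0 13 10 16 6 17 3 14 8)(5 12)| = 18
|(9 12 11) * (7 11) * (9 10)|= 5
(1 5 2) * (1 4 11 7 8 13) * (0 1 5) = [1, 0, 4, 3, 11, 2, 6, 8, 13, 9, 10, 7, 12, 5] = (0 1)(2 4 11 7 8 13 5)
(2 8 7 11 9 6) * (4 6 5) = (2 8 7 11 9 5 4 6) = [0, 1, 8, 3, 6, 4, 2, 11, 7, 5, 10, 9]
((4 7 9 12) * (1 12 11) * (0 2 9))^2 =((0 2 9 11 1 12 4 7))^2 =(0 9 1 4)(2 11 12 7)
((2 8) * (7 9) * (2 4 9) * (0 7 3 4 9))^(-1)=(0 4 3 9 8 2 7)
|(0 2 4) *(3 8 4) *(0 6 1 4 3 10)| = |(0 2 10)(1 4 6)(3 8)| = 6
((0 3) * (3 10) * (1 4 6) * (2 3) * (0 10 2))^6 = (0 3)(2 10)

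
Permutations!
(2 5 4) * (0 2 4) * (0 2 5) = (0 5 2) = [5, 1, 0, 3, 4, 2]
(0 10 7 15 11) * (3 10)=(0 3 10 7 15 11)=[3, 1, 2, 10, 4, 5, 6, 15, 8, 9, 7, 0, 12, 13, 14, 11]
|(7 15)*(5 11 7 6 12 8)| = 7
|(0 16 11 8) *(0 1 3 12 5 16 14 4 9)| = |(0 14 4 9)(1 3 12 5 16 11 8)| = 28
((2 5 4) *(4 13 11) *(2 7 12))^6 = ((2 5 13 11 4 7 12))^6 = (2 12 7 4 11 13 5)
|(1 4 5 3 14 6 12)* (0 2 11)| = 21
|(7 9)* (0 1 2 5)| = |(0 1 2 5)(7 9)| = 4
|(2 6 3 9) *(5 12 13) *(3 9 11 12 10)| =|(2 6 9)(3 11 12 13 5 10)| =6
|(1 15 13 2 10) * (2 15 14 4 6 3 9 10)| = 14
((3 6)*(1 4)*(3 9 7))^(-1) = ((1 4)(3 6 9 7))^(-1) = (1 4)(3 7 9 6)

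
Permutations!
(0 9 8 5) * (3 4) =(0 9 8 5)(3 4) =[9, 1, 2, 4, 3, 0, 6, 7, 5, 8]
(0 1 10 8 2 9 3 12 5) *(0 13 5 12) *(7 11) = (0 1 10 8 2 9 3)(5 13)(7 11) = [1, 10, 9, 0, 4, 13, 6, 11, 2, 3, 8, 7, 12, 5]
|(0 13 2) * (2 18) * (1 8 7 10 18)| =8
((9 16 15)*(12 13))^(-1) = (9 15 16)(12 13)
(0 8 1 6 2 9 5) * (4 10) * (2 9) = (0 8 1 6 9 5)(4 10) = [8, 6, 2, 3, 10, 0, 9, 7, 1, 5, 4]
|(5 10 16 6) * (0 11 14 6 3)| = 8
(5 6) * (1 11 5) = (1 11 5 6) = [0, 11, 2, 3, 4, 6, 1, 7, 8, 9, 10, 5]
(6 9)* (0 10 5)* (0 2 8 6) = (0 10 5 2 8 6 9) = [10, 1, 8, 3, 4, 2, 9, 7, 6, 0, 5]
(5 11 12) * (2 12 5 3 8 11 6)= (2 12 3 8 11 5 6)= [0, 1, 12, 8, 4, 6, 2, 7, 11, 9, 10, 5, 3]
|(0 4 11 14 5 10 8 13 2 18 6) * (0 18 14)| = |(0 4 11)(2 14 5 10 8 13)(6 18)| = 6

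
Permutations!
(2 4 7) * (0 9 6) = (0 9 6)(2 4 7) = [9, 1, 4, 3, 7, 5, 0, 2, 8, 6]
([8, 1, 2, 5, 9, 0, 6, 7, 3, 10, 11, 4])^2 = (0 3)(4 10)(5 8)(9 11)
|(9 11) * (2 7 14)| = 6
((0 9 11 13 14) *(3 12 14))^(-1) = (0 14 12 3 13 11 9)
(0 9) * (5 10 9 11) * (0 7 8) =(0 11 5 10 9 7 8) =[11, 1, 2, 3, 4, 10, 6, 8, 0, 7, 9, 5]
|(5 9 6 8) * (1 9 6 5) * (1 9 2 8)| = 6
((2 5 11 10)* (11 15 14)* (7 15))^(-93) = ((2 5 7 15 14 11 10))^(-93) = (2 11 15 5 10 14 7)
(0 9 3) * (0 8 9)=(3 8 9)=[0, 1, 2, 8, 4, 5, 6, 7, 9, 3]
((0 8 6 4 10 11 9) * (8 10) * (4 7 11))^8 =(11)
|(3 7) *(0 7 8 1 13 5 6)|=8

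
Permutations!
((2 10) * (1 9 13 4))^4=((1 9 13 4)(2 10))^4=(13)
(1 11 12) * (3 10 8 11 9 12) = (1 9 12)(3 10 8 11) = [0, 9, 2, 10, 4, 5, 6, 7, 11, 12, 8, 3, 1]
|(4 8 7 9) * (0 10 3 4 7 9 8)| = 12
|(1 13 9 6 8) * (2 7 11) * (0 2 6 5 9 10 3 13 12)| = |(0 2 7 11 6 8 1 12)(3 13 10)(5 9)| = 24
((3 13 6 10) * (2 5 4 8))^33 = (2 5 4 8)(3 13 6 10)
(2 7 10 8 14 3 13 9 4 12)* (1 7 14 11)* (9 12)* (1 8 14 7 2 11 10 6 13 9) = [0, 2, 7, 9, 1, 5, 13, 6, 10, 4, 14, 8, 11, 12, 3] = (1 2 7 6 13 12 11 8 10 14 3 9 4)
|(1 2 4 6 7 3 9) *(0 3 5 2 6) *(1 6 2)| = |(0 3 9 6 7 5 1 2 4)| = 9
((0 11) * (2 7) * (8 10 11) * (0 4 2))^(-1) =((0 8 10 11 4 2 7))^(-1) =(0 7 2 4 11 10 8)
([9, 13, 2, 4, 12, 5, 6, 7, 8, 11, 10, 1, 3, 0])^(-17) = [1, 9, 2, 4, 12, 5, 6, 7, 8, 13, 10, 0, 3, 11]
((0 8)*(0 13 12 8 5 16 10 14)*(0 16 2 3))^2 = ((0 5 2 3)(8 13 12)(10 14 16))^2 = (0 2)(3 5)(8 12 13)(10 16 14)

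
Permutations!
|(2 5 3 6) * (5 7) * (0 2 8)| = 7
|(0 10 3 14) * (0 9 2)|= 6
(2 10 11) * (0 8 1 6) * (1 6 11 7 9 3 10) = (0 8 6)(1 11 2)(3 10 7 9) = [8, 11, 1, 10, 4, 5, 0, 9, 6, 3, 7, 2]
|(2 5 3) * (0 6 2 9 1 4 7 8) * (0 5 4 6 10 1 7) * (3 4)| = 11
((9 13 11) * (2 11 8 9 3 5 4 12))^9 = ((2 11 3 5 4 12)(8 9 13))^9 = (13)(2 5)(3 12)(4 11)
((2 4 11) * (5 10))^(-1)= ((2 4 11)(5 10))^(-1)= (2 11 4)(5 10)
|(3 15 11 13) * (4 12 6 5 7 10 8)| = |(3 15 11 13)(4 12 6 5 7 10 8)| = 28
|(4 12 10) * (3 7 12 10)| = |(3 7 12)(4 10)| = 6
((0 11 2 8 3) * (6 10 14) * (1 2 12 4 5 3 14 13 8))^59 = ((0 11 12 4 5 3)(1 2)(6 10 13 8 14))^59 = (0 3 5 4 12 11)(1 2)(6 14 8 13 10)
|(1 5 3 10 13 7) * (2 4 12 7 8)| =10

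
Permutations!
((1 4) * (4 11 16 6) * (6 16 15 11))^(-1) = ((16)(1 6 4)(11 15))^(-1) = (16)(1 4 6)(11 15)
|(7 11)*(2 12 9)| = |(2 12 9)(7 11)| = 6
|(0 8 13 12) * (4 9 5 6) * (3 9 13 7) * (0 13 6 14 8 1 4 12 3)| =12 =|(0 1 4 6 12 13 3 9 5 14 8 7)|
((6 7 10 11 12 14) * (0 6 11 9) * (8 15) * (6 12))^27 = ((0 12 14 11 6 7 10 9)(8 15))^27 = (0 11 10 12 6 9 14 7)(8 15)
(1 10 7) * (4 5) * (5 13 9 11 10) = (1 5 4 13 9 11 10 7) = [0, 5, 2, 3, 13, 4, 6, 1, 8, 11, 7, 10, 12, 9]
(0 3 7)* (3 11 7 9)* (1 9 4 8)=[11, 9, 2, 4, 8, 5, 6, 0, 1, 3, 10, 7]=(0 11 7)(1 9 3 4 8)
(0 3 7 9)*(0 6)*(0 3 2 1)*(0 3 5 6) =(0 2 1 3 7 9)(5 6) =[2, 3, 1, 7, 4, 6, 5, 9, 8, 0]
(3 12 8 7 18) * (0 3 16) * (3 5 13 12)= (0 5 13 12 8 7 18 16)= [5, 1, 2, 3, 4, 13, 6, 18, 7, 9, 10, 11, 8, 12, 14, 15, 0, 17, 16]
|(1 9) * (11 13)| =|(1 9)(11 13)| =2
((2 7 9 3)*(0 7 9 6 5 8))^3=((0 7 6 5 8)(2 9 3))^3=(9)(0 5 7 8 6)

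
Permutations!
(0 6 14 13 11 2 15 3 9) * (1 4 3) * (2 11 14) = (0 6 2 15 1 4 3 9)(13 14) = [6, 4, 15, 9, 3, 5, 2, 7, 8, 0, 10, 11, 12, 14, 13, 1]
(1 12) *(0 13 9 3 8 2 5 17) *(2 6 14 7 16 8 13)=(0 2 5 17)(1 12)(3 13 9)(6 14 7 16 8)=[2, 12, 5, 13, 4, 17, 14, 16, 6, 3, 10, 11, 1, 9, 7, 15, 8, 0]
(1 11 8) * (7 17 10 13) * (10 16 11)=(1 10 13 7 17 16 11 8)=[0, 10, 2, 3, 4, 5, 6, 17, 1, 9, 13, 8, 12, 7, 14, 15, 11, 16]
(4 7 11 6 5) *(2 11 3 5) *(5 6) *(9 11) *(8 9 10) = [0, 1, 10, 6, 7, 4, 2, 3, 9, 11, 8, 5] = (2 10 8 9 11 5 4 7 3 6)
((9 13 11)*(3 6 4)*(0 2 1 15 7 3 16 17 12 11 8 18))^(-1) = ((0 2 1 15 7 3 6 4 16 17 12 11 9 13 8 18))^(-1) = (0 18 8 13 9 11 12 17 16 4 6 3 7 15 1 2)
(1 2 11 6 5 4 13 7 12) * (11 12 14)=(1 2 12)(4 13 7 14 11 6 5)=[0, 2, 12, 3, 13, 4, 5, 14, 8, 9, 10, 6, 1, 7, 11]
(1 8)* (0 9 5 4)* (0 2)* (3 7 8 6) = (0 9 5 4 2)(1 6 3 7 8) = [9, 6, 0, 7, 2, 4, 3, 8, 1, 5]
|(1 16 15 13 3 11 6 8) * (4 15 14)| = |(1 16 14 4 15 13 3 11 6 8)| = 10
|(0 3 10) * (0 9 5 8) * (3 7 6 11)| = 9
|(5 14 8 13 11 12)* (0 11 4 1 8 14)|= 4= |(14)(0 11 12 5)(1 8 13 4)|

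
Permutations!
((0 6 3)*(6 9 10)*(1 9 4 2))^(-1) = ((0 4 2 1 9 10 6 3))^(-1) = (0 3 6 10 9 1 2 4)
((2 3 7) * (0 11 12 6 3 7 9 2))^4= (0 3)(2 12)(6 7)(9 11)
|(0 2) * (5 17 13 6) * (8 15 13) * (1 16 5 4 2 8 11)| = 35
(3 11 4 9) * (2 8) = (2 8)(3 11 4 9) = [0, 1, 8, 11, 9, 5, 6, 7, 2, 3, 10, 4]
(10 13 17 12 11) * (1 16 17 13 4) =(1 16 17 12 11 10 4) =[0, 16, 2, 3, 1, 5, 6, 7, 8, 9, 4, 10, 11, 13, 14, 15, 17, 12]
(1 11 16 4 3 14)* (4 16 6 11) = (16)(1 4 3 14)(6 11) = [0, 4, 2, 14, 3, 5, 11, 7, 8, 9, 10, 6, 12, 13, 1, 15, 16]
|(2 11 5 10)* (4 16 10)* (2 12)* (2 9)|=|(2 11 5 4 16 10 12 9)|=8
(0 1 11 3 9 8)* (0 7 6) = (0 1 11 3 9 8 7 6) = [1, 11, 2, 9, 4, 5, 0, 6, 7, 8, 10, 3]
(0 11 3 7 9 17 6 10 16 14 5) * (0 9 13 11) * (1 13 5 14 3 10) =(1 13 11 10 16 3 7 5 9 17 6) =[0, 13, 2, 7, 4, 9, 1, 5, 8, 17, 16, 10, 12, 11, 14, 15, 3, 6]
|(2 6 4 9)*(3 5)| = 4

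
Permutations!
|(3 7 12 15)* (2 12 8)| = 6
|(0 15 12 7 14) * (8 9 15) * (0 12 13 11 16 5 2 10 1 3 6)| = |(0 8 9 15 13 11 16 5 2 10 1 3 6)(7 14 12)| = 39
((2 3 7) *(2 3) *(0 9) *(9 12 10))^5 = (0 12 10 9)(3 7)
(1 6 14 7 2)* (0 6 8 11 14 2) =(0 6 2 1 8 11 14 7) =[6, 8, 1, 3, 4, 5, 2, 0, 11, 9, 10, 14, 12, 13, 7]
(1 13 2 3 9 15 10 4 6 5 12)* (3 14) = [0, 13, 14, 9, 6, 12, 5, 7, 8, 15, 4, 11, 1, 2, 3, 10] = (1 13 2 14 3 9 15 10 4 6 5 12)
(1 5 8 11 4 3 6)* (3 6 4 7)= (1 5 8 11 7 3 4 6)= [0, 5, 2, 4, 6, 8, 1, 3, 11, 9, 10, 7]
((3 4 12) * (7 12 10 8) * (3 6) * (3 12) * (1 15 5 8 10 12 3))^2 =(1 5 7 15 8)(3 12)(4 6)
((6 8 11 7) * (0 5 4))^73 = ((0 5 4)(6 8 11 7))^73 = (0 5 4)(6 8 11 7)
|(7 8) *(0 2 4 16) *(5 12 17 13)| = 4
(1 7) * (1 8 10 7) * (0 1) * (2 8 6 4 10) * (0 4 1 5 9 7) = (0 5 9 7 6 1 4 10)(2 8) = [5, 4, 8, 3, 10, 9, 1, 6, 2, 7, 0]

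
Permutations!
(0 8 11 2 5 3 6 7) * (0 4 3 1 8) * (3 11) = (1 8 3 6 7 4 11 2 5) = [0, 8, 5, 6, 11, 1, 7, 4, 3, 9, 10, 2]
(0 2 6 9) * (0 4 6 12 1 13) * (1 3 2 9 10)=(0 9 4 6 10 1 13)(2 12 3)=[9, 13, 12, 2, 6, 5, 10, 7, 8, 4, 1, 11, 3, 0]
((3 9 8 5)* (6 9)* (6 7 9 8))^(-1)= ((3 7 9 6 8 5))^(-1)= (3 5 8 6 9 7)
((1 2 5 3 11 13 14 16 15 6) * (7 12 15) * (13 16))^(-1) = ((1 2 5 3 11 16 7 12 15 6)(13 14))^(-1) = (1 6 15 12 7 16 11 3 5 2)(13 14)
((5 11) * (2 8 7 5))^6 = (2 8 7 5 11)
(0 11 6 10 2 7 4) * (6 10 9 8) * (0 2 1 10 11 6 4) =(11)(0 6 9 8 4 2 7)(1 10) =[6, 10, 7, 3, 2, 5, 9, 0, 4, 8, 1, 11]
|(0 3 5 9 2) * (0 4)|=6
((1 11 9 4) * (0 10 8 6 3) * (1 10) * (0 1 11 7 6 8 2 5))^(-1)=((0 11 9 4 10 2 5)(1 7 6 3))^(-1)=(0 5 2 10 4 9 11)(1 3 6 7)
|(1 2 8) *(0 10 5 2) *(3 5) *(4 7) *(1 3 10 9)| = |(10)(0 9 1)(2 8 3 5)(4 7)| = 12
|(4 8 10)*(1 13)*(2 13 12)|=12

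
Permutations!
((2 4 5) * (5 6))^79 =((2 4 6 5))^79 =(2 5 6 4)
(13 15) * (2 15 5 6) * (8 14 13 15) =(15)(2 8 14 13 5 6) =[0, 1, 8, 3, 4, 6, 2, 7, 14, 9, 10, 11, 12, 5, 13, 15]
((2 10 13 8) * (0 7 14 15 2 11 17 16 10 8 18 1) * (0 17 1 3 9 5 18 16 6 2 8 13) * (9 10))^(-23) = (0 16 11 10 13 8 3 2 15 18 6 14 5 17 7 9 1)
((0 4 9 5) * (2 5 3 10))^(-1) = (0 5 2 10 3 9 4)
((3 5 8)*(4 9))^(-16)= (9)(3 8 5)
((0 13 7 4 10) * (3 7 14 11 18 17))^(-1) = (0 10 4 7 3 17 18 11 14 13)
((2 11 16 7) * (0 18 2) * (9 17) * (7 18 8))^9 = (2 11 16 18)(9 17)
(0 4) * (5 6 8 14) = (0 4)(5 6 8 14) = [4, 1, 2, 3, 0, 6, 8, 7, 14, 9, 10, 11, 12, 13, 5]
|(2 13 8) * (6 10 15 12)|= 12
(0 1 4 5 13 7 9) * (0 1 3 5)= (0 3 5 13 7 9 1 4)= [3, 4, 2, 5, 0, 13, 6, 9, 8, 1, 10, 11, 12, 7]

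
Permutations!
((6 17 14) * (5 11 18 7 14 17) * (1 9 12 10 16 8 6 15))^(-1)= (1 15 14 7 18 11 5 6 8 16 10 12 9)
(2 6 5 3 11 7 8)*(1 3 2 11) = (1 3)(2 6 5)(7 8 11) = [0, 3, 6, 1, 4, 2, 5, 8, 11, 9, 10, 7]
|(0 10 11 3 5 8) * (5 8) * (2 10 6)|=7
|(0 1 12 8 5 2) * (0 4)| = |(0 1 12 8 5 2 4)| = 7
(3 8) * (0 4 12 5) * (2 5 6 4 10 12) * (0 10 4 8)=(0 4 2 5 10 12 6 8 3)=[4, 1, 5, 0, 2, 10, 8, 7, 3, 9, 12, 11, 6]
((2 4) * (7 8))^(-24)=((2 4)(7 8))^(-24)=(8)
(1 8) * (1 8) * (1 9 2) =(1 9 2) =[0, 9, 1, 3, 4, 5, 6, 7, 8, 2]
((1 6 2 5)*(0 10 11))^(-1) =(0 11 10)(1 5 2 6)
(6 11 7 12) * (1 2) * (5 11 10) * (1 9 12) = [0, 2, 9, 3, 4, 11, 10, 1, 8, 12, 5, 7, 6] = (1 2 9 12 6 10 5 11 7)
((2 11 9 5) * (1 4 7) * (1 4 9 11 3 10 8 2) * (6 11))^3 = (2 8 10 3)(4 7)(6 11)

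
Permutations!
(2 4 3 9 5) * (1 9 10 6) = (1 9 5 2 4 3 10 6) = [0, 9, 4, 10, 3, 2, 1, 7, 8, 5, 6]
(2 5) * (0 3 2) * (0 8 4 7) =(0 3 2 5 8 4 7) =[3, 1, 5, 2, 7, 8, 6, 0, 4]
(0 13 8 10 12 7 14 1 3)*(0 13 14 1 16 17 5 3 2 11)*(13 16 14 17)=(0 17 5 3 16 13 8 10 12 7 1 2 11)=[17, 2, 11, 16, 4, 3, 6, 1, 10, 9, 12, 0, 7, 8, 14, 15, 13, 5]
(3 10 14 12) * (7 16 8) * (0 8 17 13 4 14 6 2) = [8, 1, 0, 10, 14, 5, 2, 16, 7, 9, 6, 11, 3, 4, 12, 15, 17, 13] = (0 8 7 16 17 13 4 14 12 3 10 6 2)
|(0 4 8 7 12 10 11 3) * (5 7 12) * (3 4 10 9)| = |(0 10 11 4 8 12 9 3)(5 7)| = 8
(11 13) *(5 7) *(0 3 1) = (0 3 1)(5 7)(11 13) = [3, 0, 2, 1, 4, 7, 6, 5, 8, 9, 10, 13, 12, 11]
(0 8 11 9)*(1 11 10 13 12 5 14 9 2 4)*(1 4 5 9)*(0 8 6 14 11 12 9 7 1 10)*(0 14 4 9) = (0 6 4 9 8 14 10 13)(1 12 7)(2 5 11) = [6, 12, 5, 3, 9, 11, 4, 1, 14, 8, 13, 2, 7, 0, 10]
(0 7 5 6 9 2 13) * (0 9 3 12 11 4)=(0 7 5 6 3 12 11 4)(2 13 9)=[7, 1, 13, 12, 0, 6, 3, 5, 8, 2, 10, 4, 11, 9]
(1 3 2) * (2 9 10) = (1 3 9 10 2) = [0, 3, 1, 9, 4, 5, 6, 7, 8, 10, 2]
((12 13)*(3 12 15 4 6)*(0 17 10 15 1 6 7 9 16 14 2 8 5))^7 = ((0 17 10 15 4 7 9 16 14 2 8 5)(1 6 3 12 13))^7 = (0 16 10 2 4 5 9 17 14 15 8 7)(1 3 13 6 12)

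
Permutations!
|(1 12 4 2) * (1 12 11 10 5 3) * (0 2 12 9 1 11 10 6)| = 18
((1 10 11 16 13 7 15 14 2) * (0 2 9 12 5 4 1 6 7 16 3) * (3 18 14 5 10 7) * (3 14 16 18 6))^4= ((0 2 3)(1 7 15 5 4)(6 14 9 12 10 11)(13 18 16))^4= (0 2 3)(1 4 5 15 7)(6 10 9)(11 12 14)(13 18 16)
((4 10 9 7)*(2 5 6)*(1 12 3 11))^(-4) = (12)(2 6 5)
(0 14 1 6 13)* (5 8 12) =[14, 6, 2, 3, 4, 8, 13, 7, 12, 9, 10, 11, 5, 0, 1] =(0 14 1 6 13)(5 8 12)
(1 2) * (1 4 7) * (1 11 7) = [0, 2, 4, 3, 1, 5, 6, 11, 8, 9, 10, 7] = (1 2 4)(7 11)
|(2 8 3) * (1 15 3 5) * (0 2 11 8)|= 6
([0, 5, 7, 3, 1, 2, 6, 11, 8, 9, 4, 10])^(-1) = (1 4 10 11 7 2 5)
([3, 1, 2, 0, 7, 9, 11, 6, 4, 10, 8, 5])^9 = (0 3)(4 7 6 11 5 9 10 8)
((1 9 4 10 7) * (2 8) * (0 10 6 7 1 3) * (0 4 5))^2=((0 10 1 9 5)(2 8)(3 4 6 7))^2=(0 1 5 10 9)(3 6)(4 7)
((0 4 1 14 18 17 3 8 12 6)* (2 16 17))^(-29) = (0 17 1 8 18 6 16 4 3 14 12 2)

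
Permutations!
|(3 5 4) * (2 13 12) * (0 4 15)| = 15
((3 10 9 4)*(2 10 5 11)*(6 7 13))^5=(2 5 4 10 11 3 9)(6 13 7)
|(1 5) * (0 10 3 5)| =5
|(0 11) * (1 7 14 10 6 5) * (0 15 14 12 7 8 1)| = |(0 11 15 14 10 6 5)(1 8)(7 12)| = 14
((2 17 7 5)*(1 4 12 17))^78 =(1 4 12 17 7 5 2)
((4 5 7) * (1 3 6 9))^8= (9)(4 7 5)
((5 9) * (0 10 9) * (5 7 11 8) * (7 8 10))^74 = ((0 7 11 10 9 8 5))^74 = (0 9 7 8 11 5 10)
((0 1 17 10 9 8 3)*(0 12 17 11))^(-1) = (0 11 1)(3 8 9 10 17 12)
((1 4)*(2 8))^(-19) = ((1 4)(2 8))^(-19) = (1 4)(2 8)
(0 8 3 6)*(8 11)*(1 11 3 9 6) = (0 3 1 11 8 9 6) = [3, 11, 2, 1, 4, 5, 0, 7, 9, 6, 10, 8]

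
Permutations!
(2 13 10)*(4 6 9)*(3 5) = [0, 1, 13, 5, 6, 3, 9, 7, 8, 4, 2, 11, 12, 10] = (2 13 10)(3 5)(4 6 9)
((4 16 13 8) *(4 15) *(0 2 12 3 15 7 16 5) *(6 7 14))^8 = ((0 2 12 3 15 4 5)(6 7 16 13 8 14))^8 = (0 2 12 3 15 4 5)(6 16 8)(7 13 14)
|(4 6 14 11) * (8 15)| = |(4 6 14 11)(8 15)| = 4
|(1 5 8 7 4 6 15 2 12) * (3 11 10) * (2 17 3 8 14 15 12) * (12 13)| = 14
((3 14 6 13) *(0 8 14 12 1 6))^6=(14)(1 6 13 3 12)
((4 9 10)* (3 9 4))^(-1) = (3 10 9) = ((3 9 10))^(-1)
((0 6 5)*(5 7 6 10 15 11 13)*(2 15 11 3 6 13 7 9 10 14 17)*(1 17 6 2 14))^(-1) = (0 5 13 7 11 10 9 6 14 17 1)(2 3 15)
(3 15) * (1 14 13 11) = (1 14 13 11)(3 15) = [0, 14, 2, 15, 4, 5, 6, 7, 8, 9, 10, 1, 12, 11, 13, 3]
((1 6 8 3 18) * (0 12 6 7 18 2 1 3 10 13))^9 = (0 8)(1 2 3 18 7)(6 13)(10 12)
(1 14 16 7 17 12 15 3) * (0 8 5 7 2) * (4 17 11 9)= (0 8 5 7 11 9 4 17 12 15 3 1 14 16 2)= [8, 14, 0, 1, 17, 7, 6, 11, 5, 4, 10, 9, 15, 13, 16, 3, 2, 12]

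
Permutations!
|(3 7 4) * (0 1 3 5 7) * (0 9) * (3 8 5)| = |(0 1 8 5 7 4 3 9)| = 8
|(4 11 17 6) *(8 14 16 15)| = 4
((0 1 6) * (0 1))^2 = (6)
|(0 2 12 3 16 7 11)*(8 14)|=14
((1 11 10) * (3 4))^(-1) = (1 10 11)(3 4)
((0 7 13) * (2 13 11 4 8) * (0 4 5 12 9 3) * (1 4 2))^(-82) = (13)(0 11 12 3 7 5 9)(1 8 4)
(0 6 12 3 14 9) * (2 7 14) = (0 6 12 3 2 7 14 9) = [6, 1, 7, 2, 4, 5, 12, 14, 8, 0, 10, 11, 3, 13, 9]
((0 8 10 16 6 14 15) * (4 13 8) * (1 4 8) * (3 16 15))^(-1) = ((0 8 10 15)(1 4 13)(3 16 6 14))^(-1) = (0 15 10 8)(1 13 4)(3 14 6 16)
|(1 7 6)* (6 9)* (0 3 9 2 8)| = 8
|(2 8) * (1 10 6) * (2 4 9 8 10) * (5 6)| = |(1 2 10 5 6)(4 9 8)| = 15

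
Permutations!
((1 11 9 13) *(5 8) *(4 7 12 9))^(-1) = (1 13 9 12 7 4 11)(5 8)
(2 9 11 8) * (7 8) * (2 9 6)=(2 6)(7 8 9 11)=[0, 1, 6, 3, 4, 5, 2, 8, 9, 11, 10, 7]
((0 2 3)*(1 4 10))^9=((0 2 3)(1 4 10))^9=(10)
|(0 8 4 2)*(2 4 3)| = |(0 8 3 2)| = 4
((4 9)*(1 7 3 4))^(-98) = (1 3 9 7 4) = ((1 7 3 4 9))^(-98)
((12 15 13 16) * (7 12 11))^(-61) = ((7 12 15 13 16 11))^(-61) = (7 11 16 13 15 12)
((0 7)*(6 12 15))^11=((0 7)(6 12 15))^11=(0 7)(6 15 12)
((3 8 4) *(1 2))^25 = ((1 2)(3 8 4))^25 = (1 2)(3 8 4)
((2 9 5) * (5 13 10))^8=(2 10 9 5 13)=((2 9 13 10 5))^8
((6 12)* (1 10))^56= ((1 10)(6 12))^56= (12)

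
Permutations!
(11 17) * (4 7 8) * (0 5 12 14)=(0 5 12 14)(4 7 8)(11 17)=[5, 1, 2, 3, 7, 12, 6, 8, 4, 9, 10, 17, 14, 13, 0, 15, 16, 11]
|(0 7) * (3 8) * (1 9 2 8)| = |(0 7)(1 9 2 8 3)| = 10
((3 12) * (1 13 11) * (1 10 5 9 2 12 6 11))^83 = (1 13)(2 6 5 12 11 9 3 10)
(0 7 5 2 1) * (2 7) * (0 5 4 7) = (0 2 1 5)(4 7) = [2, 5, 1, 3, 7, 0, 6, 4]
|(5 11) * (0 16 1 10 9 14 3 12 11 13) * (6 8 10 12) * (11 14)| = |(0 16 1 12 14 3 6 8 10 9 11 5 13)| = 13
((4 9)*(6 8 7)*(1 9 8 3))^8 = (1 9 4 8 7 6 3)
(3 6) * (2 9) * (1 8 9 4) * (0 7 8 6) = (0 7 8 9 2 4 1 6 3) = [7, 6, 4, 0, 1, 5, 3, 8, 9, 2]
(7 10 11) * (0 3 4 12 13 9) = [3, 1, 2, 4, 12, 5, 6, 10, 8, 0, 11, 7, 13, 9] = (0 3 4 12 13 9)(7 10 11)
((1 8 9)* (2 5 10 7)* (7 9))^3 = ((1 8 7 2 5 10 9))^3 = (1 2 9 7 10 8 5)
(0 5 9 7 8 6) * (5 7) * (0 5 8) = [7, 1, 2, 3, 4, 9, 5, 0, 6, 8] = (0 7)(5 9 8 6)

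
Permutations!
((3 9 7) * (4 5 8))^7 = (3 9 7)(4 5 8)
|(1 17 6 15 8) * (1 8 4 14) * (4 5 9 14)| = 7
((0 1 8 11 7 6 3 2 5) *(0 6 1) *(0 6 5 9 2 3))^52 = (11)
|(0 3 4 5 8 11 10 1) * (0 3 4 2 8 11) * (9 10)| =10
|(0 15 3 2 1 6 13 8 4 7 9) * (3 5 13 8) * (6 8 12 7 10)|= |(0 15 5 13 3 2 1 8 4 10 6 12 7 9)|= 14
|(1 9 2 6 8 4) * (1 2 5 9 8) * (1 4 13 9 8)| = 12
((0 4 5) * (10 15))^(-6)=(15)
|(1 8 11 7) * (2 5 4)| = 12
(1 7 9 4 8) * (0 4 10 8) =(0 4)(1 7 9 10 8) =[4, 7, 2, 3, 0, 5, 6, 9, 1, 10, 8]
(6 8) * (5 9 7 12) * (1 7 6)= (1 7 12 5 9 6 8)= [0, 7, 2, 3, 4, 9, 8, 12, 1, 6, 10, 11, 5]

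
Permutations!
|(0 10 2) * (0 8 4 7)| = |(0 10 2 8 4 7)| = 6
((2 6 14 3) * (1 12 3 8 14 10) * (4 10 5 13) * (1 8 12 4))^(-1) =((1 4 10 8 14 12 3 2 6 5 13))^(-1) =(1 13 5 6 2 3 12 14 8 10 4)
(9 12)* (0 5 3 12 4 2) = (0 5 3 12 9 4 2) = [5, 1, 0, 12, 2, 3, 6, 7, 8, 4, 10, 11, 9]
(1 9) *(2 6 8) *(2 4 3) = (1 9)(2 6 8 4 3) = [0, 9, 6, 2, 3, 5, 8, 7, 4, 1]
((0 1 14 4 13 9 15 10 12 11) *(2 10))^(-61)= (0 9 11 13 12 4 10 14 2 1 15)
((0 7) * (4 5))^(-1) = (0 7)(4 5)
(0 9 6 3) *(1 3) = (0 9 6 1 3) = [9, 3, 2, 0, 4, 5, 1, 7, 8, 6]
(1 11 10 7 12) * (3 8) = (1 11 10 7 12)(3 8) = [0, 11, 2, 8, 4, 5, 6, 12, 3, 9, 7, 10, 1]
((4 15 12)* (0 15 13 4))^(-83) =(0 15 12)(4 13)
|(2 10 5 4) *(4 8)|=5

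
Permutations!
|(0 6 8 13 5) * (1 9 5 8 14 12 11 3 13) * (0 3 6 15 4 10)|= 12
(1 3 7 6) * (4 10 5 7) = (1 3 4 10 5 7 6) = [0, 3, 2, 4, 10, 7, 1, 6, 8, 9, 5]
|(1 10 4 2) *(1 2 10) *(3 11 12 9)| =4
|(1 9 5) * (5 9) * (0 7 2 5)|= |(9)(0 7 2 5 1)|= 5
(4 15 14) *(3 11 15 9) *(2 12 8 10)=(2 12 8 10)(3 11 15 14 4 9)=[0, 1, 12, 11, 9, 5, 6, 7, 10, 3, 2, 15, 8, 13, 4, 14]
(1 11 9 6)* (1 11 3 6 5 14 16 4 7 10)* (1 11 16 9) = (1 3 6 16 4 7 10 11)(5 14 9) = [0, 3, 2, 6, 7, 14, 16, 10, 8, 5, 11, 1, 12, 13, 9, 15, 4]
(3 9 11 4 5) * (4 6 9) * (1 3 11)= (1 3 4 5 11 6 9)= [0, 3, 2, 4, 5, 11, 9, 7, 8, 1, 10, 6]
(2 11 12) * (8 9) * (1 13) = (1 13)(2 11 12)(8 9) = [0, 13, 11, 3, 4, 5, 6, 7, 9, 8, 10, 12, 2, 1]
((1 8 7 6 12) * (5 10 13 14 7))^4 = (1 13 12 10 6 5 7 8 14)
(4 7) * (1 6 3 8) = [0, 6, 2, 8, 7, 5, 3, 4, 1] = (1 6 3 8)(4 7)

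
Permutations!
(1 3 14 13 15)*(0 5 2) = (0 5 2)(1 3 14 13 15) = [5, 3, 0, 14, 4, 2, 6, 7, 8, 9, 10, 11, 12, 15, 13, 1]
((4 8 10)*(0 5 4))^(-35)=((0 5 4 8 10))^(-35)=(10)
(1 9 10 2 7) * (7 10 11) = (1 9 11 7)(2 10) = [0, 9, 10, 3, 4, 5, 6, 1, 8, 11, 2, 7]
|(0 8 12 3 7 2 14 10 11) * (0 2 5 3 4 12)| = 12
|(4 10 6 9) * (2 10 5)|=6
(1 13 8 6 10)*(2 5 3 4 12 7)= [0, 13, 5, 4, 12, 3, 10, 2, 6, 9, 1, 11, 7, 8]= (1 13 8 6 10)(2 5 3 4 12 7)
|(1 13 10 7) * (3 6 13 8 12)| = |(1 8 12 3 6 13 10 7)| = 8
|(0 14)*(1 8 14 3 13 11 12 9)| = 9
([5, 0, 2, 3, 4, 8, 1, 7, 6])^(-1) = (0 1 6 8 5)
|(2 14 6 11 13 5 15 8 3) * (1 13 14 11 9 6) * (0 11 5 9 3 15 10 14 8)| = 36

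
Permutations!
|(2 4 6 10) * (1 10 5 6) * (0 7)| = 4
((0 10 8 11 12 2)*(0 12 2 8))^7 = ((0 10)(2 12 8 11))^7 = (0 10)(2 11 8 12)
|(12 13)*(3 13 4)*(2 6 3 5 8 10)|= 9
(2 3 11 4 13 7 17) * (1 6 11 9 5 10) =[0, 6, 3, 9, 13, 10, 11, 17, 8, 5, 1, 4, 12, 7, 14, 15, 16, 2] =(1 6 11 4 13 7 17 2 3 9 5 10)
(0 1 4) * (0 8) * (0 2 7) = (0 1 4 8 2 7) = [1, 4, 7, 3, 8, 5, 6, 0, 2]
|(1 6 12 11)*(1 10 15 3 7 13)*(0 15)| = 10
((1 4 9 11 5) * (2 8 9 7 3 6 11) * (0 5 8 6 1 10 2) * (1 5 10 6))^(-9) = (0 1 3 11)(2 7 6 9)(4 5 8 10)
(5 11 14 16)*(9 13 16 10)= (5 11 14 10 9 13 16)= [0, 1, 2, 3, 4, 11, 6, 7, 8, 13, 9, 14, 12, 16, 10, 15, 5]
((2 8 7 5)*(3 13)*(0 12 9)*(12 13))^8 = ((0 13 3 12 9)(2 8 7 5))^8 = (0 12 13 9 3)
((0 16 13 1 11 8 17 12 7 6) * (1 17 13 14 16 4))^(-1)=((0 4 1 11 8 13 17 12 7 6)(14 16))^(-1)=(0 6 7 12 17 13 8 11 1 4)(14 16)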